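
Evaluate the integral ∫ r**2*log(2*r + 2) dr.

r**3*log(2*r + 2)/3 - r**3/9 + r**2/6 - r/3 + log(r + 1)/3 + C

Use integration by parts with u = log(2*r + 2), dv = r**2 dr.
Then du = 2/(2*r + 2) dr and v = r**3/3.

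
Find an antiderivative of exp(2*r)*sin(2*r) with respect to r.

exp(2*r)*sin(2*r)/4 - exp(2*r)*cos(2*r)/4 + C

Let I denote the integral. Integrate by parts with u = sin(2*r), dv = exp(2*r) dr, so v = exp(2*r)/2: I = exp(2*r)*sin(2*r)/2 − ∫ exp(2*r)*cos(2*r) dr.
Apply parts again with u = cos(2*r), dv = exp(2*r) dr: ∫ exp(2*r)*cos(2*r) dr = exp(2*r)*cos(2*r)/2 + I. Substituting back brings back I: I = exp(2*r)*sin(2*r)/2 - exp(2*r)*cos(2*r)/2 − I.
Solving for I: (1 + 1)·I equals the remaining terms, so I = (1/2)·(exp(2*r)*sin(2*r)/2 - exp(2*r)*cos(2*r)/2).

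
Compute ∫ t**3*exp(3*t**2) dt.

Let u = t², du = 2t dt; rewrite as (1/2)∫ u^1·exp(3u) du.
Now integrate by parts 1 time.

(3*t**2 - 1)*exp(3*t**2)/18 + C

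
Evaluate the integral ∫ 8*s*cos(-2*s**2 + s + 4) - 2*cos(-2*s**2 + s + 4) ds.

-2*sin(-2*s**2 + s + 4) + C

Let u = 2*s**2 - s - 4, so du = (4*s - 1) ds.
Rewriting, the integral becomes 2·∫ cos(u) du = 2·sin(u).
Substituting back, u = 2*s**2 - s - 4.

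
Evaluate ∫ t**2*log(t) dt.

t**3*log(t)/3 - t**3/9 + C

Use integration by parts with u = log(t), dv = t**2 dt.
Then du = 1/t dt and v = t**3/3.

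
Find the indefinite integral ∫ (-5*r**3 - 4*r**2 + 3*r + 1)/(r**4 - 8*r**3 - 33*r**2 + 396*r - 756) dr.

Factor the denominator: (r - 6)**2*(r - 3)*(r + 7).
Partial-fraction decomposition: -1499/(1690*(r + 7)) - 161/(90*(r - 3)) - 3535/(1521*(r - 6)) - 1205/(39*(r - 6)**2).
Integrate each term; A/(r−a) gives A·log|r−a|; A/(r−a)² gives −A/(r−a).

-3535*log(r - 6)/1521 - 161*log(r - 3)/90 - 1499*log(r + 7)/1690 + 1205/(39*r - 234) + C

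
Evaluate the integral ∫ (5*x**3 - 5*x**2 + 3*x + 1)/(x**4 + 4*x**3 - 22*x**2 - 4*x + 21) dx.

Factor the denominator: (x - 3)*(x - 1)*(x + 1)*(x + 7).
Partial-fraction decomposition: 33/(8*(x + 7)) - 1/(4*(x + 1)) - 1/(8*(x - 1)) + 5/(4*(x - 3)).
Integrate each term: A/(x−a) contributes A·log|x−a|.

5*log(x - 3)/4 - log(x - 1)/8 - log(x + 1)/4 + 33*log(x + 7)/8 + C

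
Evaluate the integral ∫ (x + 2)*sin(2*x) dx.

Use integration by parts with u = x + 2, dv = sin(2*x) dx, so v = -cos(2*x)/2.
Apply parts 1 times (tabular method): alternate signs, differentiate u down to 0, integrate dv up.

-x*cos(2*x)/2 + sin(2*x)/4 - cos(2*x) + C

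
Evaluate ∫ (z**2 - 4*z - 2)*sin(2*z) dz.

-z**2*cos(2*z)/2 + z*sin(2*z)/2 + 2*z*cos(2*z) - sin(2*z) + 5*cos(2*z)/4 + C

Use integration by parts with u = z**2 - 4*z - 2, dv = sin(2*z) dz, so v = -cos(2*z)/2.
Apply parts 2 times (tabular method): alternate signs, differentiate u down to 0, integrate dv up.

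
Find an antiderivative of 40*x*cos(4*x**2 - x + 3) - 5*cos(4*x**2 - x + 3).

5*sin(4*x**2 - x + 3) + C

Let u = 4*x**2 - x + 3, so du = (8*x - 1) dx.
Rewriting, the integral becomes 5·∫ cos(u) du = 5·sin(u).
Substituting back, u = 4*x**2 - x + 3.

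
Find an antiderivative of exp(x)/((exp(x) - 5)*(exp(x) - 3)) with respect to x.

log(exp(x) - 5)/2 - log(exp(x) - 3)/2 + C

Let u = e^x, du = e^x dx.
The integral becomes ∫ du/((u-5)(u-3)); decompose into partial fractions.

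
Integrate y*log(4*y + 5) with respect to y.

Use integration by parts with u = log(4*y + 5), dv = y dy.
Then du = 4/(4*y + 5) dy and v = y**2/2.

y**2*log(4*y + 5)/2 - y**2/4 + 5*y/8 - 25*log(4*y + 5)/32 + C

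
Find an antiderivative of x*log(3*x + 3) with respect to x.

x**2*log(3*x + 3)/2 - x**2/4 + x/2 - log(x + 1)/2 + C

Use integration by parts with u = log(3*x + 3), dv = x dx.
Then du = 3/(3*x + 3) dx and v = x**2/2.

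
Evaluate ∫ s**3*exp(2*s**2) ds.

Let u = s², du = 2s ds; rewrite as (1/2)∫ u^1·exp(2u) du.
Now integrate by parts 1 time.

(2*s**2 - 1)*exp(2*s**2)/8 + C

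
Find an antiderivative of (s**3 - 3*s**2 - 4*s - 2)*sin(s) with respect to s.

Use integration by parts with u = s**3 - 3*s**2 - 4*s - 2, dv = sin(s) ds, so v = -cos(s).
Apply parts 3 times (tabular method): alternate signs, differentiate u down to 0, integrate dv up.

-s**3*cos(s) + 3*s**2*sin(s) + 3*s**2*cos(s) - 6*s*sin(s) + 10*s*cos(s) - 10*sin(s) - 4*cos(s) + C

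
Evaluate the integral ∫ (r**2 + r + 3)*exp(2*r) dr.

Use integration by parts with u = r**2 + r + 3, dv = exp(2*r) dr, so v = exp(2*r)/2.
Apply parts 2 times (tabular method): alternate signs, differentiate u down to 0, integrate dv up.

(r**2 + 3)*exp(2*r)/2 + C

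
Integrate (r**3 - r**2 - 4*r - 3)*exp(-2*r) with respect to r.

Use integration by parts with u = r**3 - r**2 - 4*r - 3, dv = exp(-2*r) dr, so v = -exp(-2*r)/2.
Apply parts 3 times (tabular method): alternate signs, differentiate u down to 0, integrate dv up.

(-4*r**3 - 2*r**2 + 14*r + 19)*exp(-2*r)/8 + C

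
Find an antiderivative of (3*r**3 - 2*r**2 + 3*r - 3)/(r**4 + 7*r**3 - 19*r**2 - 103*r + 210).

69*log(r - 3)/80 - 19*log(r - 2)/63 - 443*log(r + 5)/112 + 1151*log(r + 7)/180 + C

Factor the denominator: (r - 3)*(r - 2)*(r + 5)*(r + 7).
Partial-fraction decomposition: 1151/(180*(r + 7)) - 443/(112*(r + 5)) - 19/(63*(r - 2)) + 69/(80*(r - 3)).
Integrate each term: A/(r−a) contributes A·log|r−a|.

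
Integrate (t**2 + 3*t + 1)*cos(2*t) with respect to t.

t**2*sin(2*t)/2 + 3*t*sin(2*t)/2 + t*cos(2*t)/2 + sin(2*t)/4 + 3*cos(2*t)/4 + C

Use integration by parts with u = t**2 + 3*t + 1, dv = cos(2*t) dt, so v = sin(2*t)/2.
Apply parts 2 times (tabular method): alternate signs, differentiate u down to 0, integrate dv up.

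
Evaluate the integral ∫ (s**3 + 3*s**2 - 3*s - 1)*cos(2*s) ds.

s**3*sin(2*s)/2 + 3*s**2*sin(2*s)/2 + 3*s**2*cos(2*s)/4 - 9*s*sin(2*s)/4 + 3*s*cos(2*s)/2 - 5*sin(2*s)/4 - 9*cos(2*s)/8 + C

Use integration by parts with u = s**3 + 3*s**2 - 3*s - 1, dv = cos(2*s) ds, so v = sin(2*s)/2.
Apply parts 3 times (tabular method): alternate signs, differentiate u down to 0, integrate dv up.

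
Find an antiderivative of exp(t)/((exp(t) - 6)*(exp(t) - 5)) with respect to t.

Let u = e^t, du = e^t dt.
The integral becomes ∫ du/((u-6)(u-5)); decompose into partial fractions.

log(exp(t) - 6) - log(exp(t) - 5) + C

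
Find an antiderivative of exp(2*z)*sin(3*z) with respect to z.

Let I denote the integral. Integrate by parts with u = sin(3*z), dv = exp(2*z) dz, so v = exp(2*z)/2: I = exp(2*z)*sin(3*z)/2 − (3/2)·∫ exp(2*z)*cos(3*z) dz.
Apply parts again with u = cos(3*z), dv = exp(2*z) dz: ∫ exp(2*z)*cos(3*z) dz = exp(2*z)*cos(3*z)/2 + (3/2)·I. Substituting back brings back I: I = exp(2*z)*sin(3*z)/2 - 3*exp(2*z)*cos(3*z)/4 − (9/4)·I.
Solving for I: (1 + 9/4)·I equals the remaining terms, so I = (4/13)·(exp(2*z)*sin(3*z)/2 - 3*exp(2*z)*cos(3*z)/4).

2*exp(2*z)*sin(3*z)/13 - 3*exp(2*z)*cos(3*z)/13 + C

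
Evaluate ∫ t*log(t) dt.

t**2*log(t)/2 - t**2/4 + C

Use integration by parts with u = log(t), dv = t dt.
Then du = 1/t dt and v = t**2/2.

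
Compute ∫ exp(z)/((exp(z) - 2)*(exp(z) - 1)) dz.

Let u = e^z, du = e^z dz.
The integral becomes ∫ du/((u-2)(u-1)); decompose into partial fractions.

log(exp(z) - 2) - log(exp(z) - 1) + C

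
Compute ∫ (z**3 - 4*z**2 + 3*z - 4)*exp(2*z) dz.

Use integration by parts with u = z**3 - 4*z**2 + 3*z - 4, dv = exp(2*z) dz, so v = exp(2*z)/2.
Apply parts 3 times (tabular method): alternate signs, differentiate u down to 0, integrate dv up.

(4*z**3 - 22*z**2 + 34*z - 33)*exp(2*z)/8 + C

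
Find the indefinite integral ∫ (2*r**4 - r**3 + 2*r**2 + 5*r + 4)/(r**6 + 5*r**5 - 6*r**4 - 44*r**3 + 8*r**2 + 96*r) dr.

Factor the denominator: r*(r - 2)**2*(r + 2)*(r + 3)*(r + 4).
Partial-fraction decomposition: -37/(18*(r + 4)) + 196/(75*(r + 3)) - 21/(32*(r + 2)) + 409/(7200*(r - 2)) + 23/(120*(r - 2)**2) + 1/(24*r).
Integrate each term; A/(r−a) gives A·log|r−a|; A/(r−a)² gives −A/(r−a).

log(r)/24 + 409*log(r - 2)/7200 - 21*log(r + 2)/32 + 196*log(r + 3)/75 - 37*log(r + 4)/18 - 23/(120*r - 240) + C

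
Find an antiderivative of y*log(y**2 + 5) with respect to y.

y**2*log(y**2 + 5)/2 - y**2/2 + 5*log(y**2 + 5)/2 + C

Let u = y**2 + 5, so du = (2*y) dy.
The integral becomes (1/2)·∫ log(u) du; integrate by parts with u′=log(u), dv′=du.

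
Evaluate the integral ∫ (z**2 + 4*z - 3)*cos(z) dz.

Use integration by parts with u = z**2 + 4*z - 3, dv = cos(z) dz, so v = sin(z).
Apply parts 2 times (tabular method): alternate signs, differentiate u down to 0, integrate dv up.

z**2*sin(z) + 4*z*sin(z) + 2*z*cos(z) - 5*sin(z) + 4*cos(z) + C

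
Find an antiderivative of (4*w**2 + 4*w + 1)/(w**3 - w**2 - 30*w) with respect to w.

Factor the denominator: w*(w - 6)*(w + 5).
Partial-fraction decomposition: 81/(55*(w + 5)) + 169/(66*(w - 6)) - 1/(30*w).
Integrate each term: A/(w−a) contributes A·log|w−a|.

-log(w)/30 + 169*log(w - 6)/66 + 81*log(w + 5)/55 + C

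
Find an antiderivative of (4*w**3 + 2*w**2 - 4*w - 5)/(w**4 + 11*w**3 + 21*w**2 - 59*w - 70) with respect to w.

Factor the denominator: (w - 2)*(w + 1)*(w + 5)*(w + 7).
Partial-fraction decomposition: 139/(12*(w + 7)) - 435/(56*(w + 5)) + 1/(24*(w + 1)) + 1/(7*(w - 2)).
Integrate each term: A/(w−a) contributes A·log|w−a|.

log(w - 2)/7 + log(w + 1)/24 - 435*log(w + 5)/56 + 139*log(w + 7)/12 + C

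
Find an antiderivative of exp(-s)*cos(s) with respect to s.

exp(-s)*sin(s)/2 - exp(-s)*cos(s)/2 + C

Let I denote the integral. Integrate by parts with u = cos(s), dv = exp(-s) ds, so v = -exp(-s): I = -exp(-s)*cos(s) − ∫ exp(-s)*sin(s) ds.
Apply parts again with u = sin(s), dv = exp(-s) ds: ∫ exp(-s)*sin(s) ds = -exp(-s)*sin(s) + I. Substituting back brings back I: I = exp(-s)*sin(s) - exp(-s)*cos(s) − I.
Solving for I: (1 + 1)·I equals the remaining terms, so I = (1/2)·(exp(-s)*sin(s) - exp(-s)*cos(s)).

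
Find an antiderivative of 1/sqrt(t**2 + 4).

Substitute t = 2·tan(θ), so dt = 2·sec(θ)^2 dθ and the radical becomes sqrt(t**2 + 4) = 2·sec(θ) by the Pythagorean identity.
Integrate the resulting trig expression in θ, then back-substitute tan(θ) = t/2, sec(θ) = sqrt(t**2 + 4)/2 (absorbing any constant into C).

log(t + sqrt(t**2 + 4)) + C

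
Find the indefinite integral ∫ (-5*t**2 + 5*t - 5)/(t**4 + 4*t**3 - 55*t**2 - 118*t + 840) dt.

-35*log(t - 5)/44 + 13*log(t - 4)/22 - 43*log(t + 6)/22 + 95*log(t + 7)/44 + C

Factor the denominator: (t - 5)*(t - 4)*(t + 6)*(t + 7).
Partial-fraction decomposition: 95/(44*(t + 7)) - 43/(22*(t + 6)) + 13/(22*(t - 4)) - 35/(44*(t - 5)).
Integrate each term: A/(t−a) contributes A·log|t−a|.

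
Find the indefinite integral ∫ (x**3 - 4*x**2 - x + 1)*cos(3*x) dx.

x**3*sin(3*x)/3 - 4*x**2*sin(3*x)/3 + x**2*cos(3*x)/3 - 5*x*sin(3*x)/9 - 8*x*cos(3*x)/9 + 17*sin(3*x)/27 - 5*cos(3*x)/27 + C

Use integration by parts with u = x**3 - 4*x**2 - x + 1, dv = cos(3*x) dx, so v = sin(3*x)/3.
Apply parts 3 times (tabular method): alternate signs, differentiate u down to 0, integrate dv up.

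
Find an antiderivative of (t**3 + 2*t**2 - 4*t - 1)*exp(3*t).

(9*t**3 + 9*t**2 - 42*t + 5)*exp(3*t)/27 + C

Use integration by parts with u = t**3 + 2*t**2 - 4*t - 1, dv = exp(3*t) dt, so v = exp(3*t)/3.
Apply parts 3 times (tabular method): alternate signs, differentiate u down to 0, integrate dv up.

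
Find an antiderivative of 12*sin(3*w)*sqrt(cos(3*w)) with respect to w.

Let u = cos(3*w), so du = (-3*sin(3*w)) dw.
Rewriting, the integral becomes -4·∫ √u du = -4·(2/3)u^(3/2).
Substituting back, u = cos(3*w).

-8*cos(3*w)**(3/2)/3 + C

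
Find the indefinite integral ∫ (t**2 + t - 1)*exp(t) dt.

Use integration by parts with u = t**2 + t - 1, dv = exp(t) dt, so v = exp(t).
Apply parts 2 times (tabular method): alternate signs, differentiate u down to 0, integrate dv up.

(t**2 - t)*exp(t) + C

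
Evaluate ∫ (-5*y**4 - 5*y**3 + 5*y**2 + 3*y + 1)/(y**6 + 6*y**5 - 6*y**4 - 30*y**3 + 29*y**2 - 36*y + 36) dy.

-93*log(y - 2)/200 + log(y - 1)/56 - 233*log(y + 3)/600 + 5237*log(y + 6)/6216 - 13*log(y**2 + 1)/3700 - 183*atan(y)/925 + C

Factor the denominator: (y - 2)*(y - 1)*(y + 3)*(y + 6)*(y**2 + 1).
Partial-fraction decomposition: -(13*y + 366)/(1850*(y**2 + 1)) + 5237/(6216*(y + 6)) - 233/(600*(y + 3)) + 1/(56*(y - 1)) - 93/(200*(y - 2)).
Integrate each term; A/(y−a) gives A·log|y−a|; the (By+D)/(y²+p²) term gives a log and an atan.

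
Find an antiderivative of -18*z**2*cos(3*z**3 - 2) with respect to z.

Let u = 3*z**3 - 2, so du = (9*z**2) dz.
Rewriting, the integral becomes -2·∫ cos(u) du = -2·sin(u).
Substituting back, u = 3*z**3 - 2.

-2*sin(3*z**3 - 2) + C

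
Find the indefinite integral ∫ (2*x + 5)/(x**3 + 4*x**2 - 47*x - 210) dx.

Factor the denominator: (x - 7)*(x + 5)*(x + 6).
Partial-fraction decomposition: -7/(13*(x + 6)) + 5/(12*(x + 5)) + 19/(156*(x - 7)).
Integrate each term: A/(x−a) contributes A·log|x−a|.

19*log(x - 7)/156 + 5*log(x + 5)/12 - 7*log(x + 6)/13 + C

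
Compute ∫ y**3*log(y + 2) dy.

Use integration by parts with u = log(y + 2), dv = y**3 dy.
Then du = 1/(y + 2) dy and v = y**4/4.

y**4*log(y + 2)/4 - y**4/16 + y**3/6 - y**2/2 + 2*y - 4*log(y + 2) + C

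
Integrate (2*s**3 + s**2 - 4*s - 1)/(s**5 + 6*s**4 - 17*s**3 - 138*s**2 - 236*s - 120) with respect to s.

Factor the denominator: (s - 5)*(s + 1)*(s + 2)**2*(s + 6).
Partial-fraction decomposition: -373/(880*(s + 6)) + 323/(784*(s + 2)) - 5/(28*(s + 2)**2) - 1/(15*(s + 1)) + 127/(1617*(s - 5)).
Integrate each term; A/(s−a) gives A·log|s−a|; A/(s−a)² gives −A/(s−a).

127*log(s - 5)/1617 - log(s + 1)/15 + 323*log(s + 2)/784 - 373*log(s + 6)/880 + 5/(28*s + 56) + C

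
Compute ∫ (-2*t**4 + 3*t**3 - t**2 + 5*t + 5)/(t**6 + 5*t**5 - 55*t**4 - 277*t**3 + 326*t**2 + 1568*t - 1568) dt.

Factor the denominator: (t - 7)*(t - 2)*(t - 1)*(t + 4)**2*(t + 7).
Partial-fraction decomposition: 985/(1512*(t + 7)) - 12709/(21780*(t + 4)) + 49/(66*(t + 4)**2) + 1/(120*(t - 1)) - 1/(540*(t - 2)) - 1891/(25410*(t - 7)).
Integrate each term; A/(t−a) gives A·log|t−a|; A/(t−a)² gives −A/(t−a).

-1891*log(t - 7)/25410 - log(t - 2)/540 + log(t - 1)/120 - 12709*log(t + 4)/21780 + 985*log(t + 7)/1512 - 49/(66*t + 264) + C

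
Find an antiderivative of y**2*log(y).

Use integration by parts with u = log(y), dv = y**2 dy.
Then du = 1/y dy and v = y**3/3.

y**3*log(y)/3 - y**3/9 + C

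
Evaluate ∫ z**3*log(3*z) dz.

z**4*(log(z) + log(3))/4 - z**4/16 + C

Use integration by parts with u = log(3*z), dv = z**3 dz.
Then du = 1/z dz and v = z**4/4.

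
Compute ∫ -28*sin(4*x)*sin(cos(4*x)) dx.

-7*cos(cos(4*x)) + C

Let u = cos(4*x), so du = (-4*sin(4*x)) dx.
Rewriting, the integral becomes 7·∫ sin(u) du = 7·-cos(u).
Substituting back, u = cos(4*x).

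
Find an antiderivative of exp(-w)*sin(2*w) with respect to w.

-exp(-w)*sin(2*w)/5 - 2*exp(-w)*cos(2*w)/5 + C

Let I denote the integral. Integrate by parts with u = sin(2*w), dv = exp(-w) dw, so v = -exp(-w): I = -exp(-w)*sin(2*w) + 2·∫ exp(-w)*cos(2*w) dw.
Apply parts again with u = cos(2*w), dv = exp(-w) dw: ∫ exp(-w)*cos(2*w) dw = -exp(-w)*cos(2*w) − 2·I. Substituting back brings back I: I = -exp(-w)*sin(2*w) - 2*exp(-w)*cos(2*w) − 4·I.
Solving for I: (1 + 4)·I equals the remaining terms, so I = (1/5)·(-exp(-w)*sin(2*w) - 2*exp(-w)*cos(2*w)).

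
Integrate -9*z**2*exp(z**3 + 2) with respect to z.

-3*exp(z**3 + 2) + C

Let u = z**3 + 2, so du = (3*z**2) dz.
Rewriting, the integral becomes -3·∫ e^u du = -3·e^u.
Substituting back, u = z**3 + 2.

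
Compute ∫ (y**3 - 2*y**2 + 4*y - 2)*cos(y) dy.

Use integration by parts with u = y**3 - 2*y**2 + 4*y - 2, dv = cos(y) dy, so v = sin(y).
Apply parts 3 times (tabular method): alternate signs, differentiate u down to 0, integrate dv up.

y**3*sin(y) - 2*y**2*sin(y) + 3*y**2*cos(y) - 2*y*sin(y) - 4*y*cos(y) + 2*sin(y) - 2*cos(y) + C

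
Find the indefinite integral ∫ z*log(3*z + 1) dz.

z**2*log(3*z + 1)/2 - z**2/4 + z/6 - log(3*z + 1)/18 + C

Use integration by parts with u = log(3*z + 1), dv = z dz.
Then du = 3/(3*z + 1) dz and v = z**2/2.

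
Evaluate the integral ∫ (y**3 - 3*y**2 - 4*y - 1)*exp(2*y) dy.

(4*y**3 - 18*y**2 + 2*y - 5)*exp(2*y)/8 + C

Use integration by parts with u = y**3 - 3*y**2 - 4*y - 1, dv = exp(2*y) dy, so v = exp(2*y)/2.
Apply parts 3 times (tabular method): alternate signs, differentiate u down to 0, integrate dv up.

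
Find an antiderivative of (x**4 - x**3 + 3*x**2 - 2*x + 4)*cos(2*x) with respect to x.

Use integration by parts with u = x**4 - x**3 + 3*x**2 - 2*x + 4, dv = cos(2*x) dx, so v = sin(2*x)/2.
Apply parts 4 times (tabular method): alternate signs, differentiate u down to 0, integrate dv up.

x**4*sin(2*x)/2 - x**3*sin(2*x)/2 + x**3*cos(2*x) - 3*x**2*cos(2*x)/4 - x*sin(2*x)/4 + 2*sin(2*x) - cos(2*x)/8 + C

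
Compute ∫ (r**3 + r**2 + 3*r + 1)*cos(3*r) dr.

r**3*sin(3*r)/3 + r**2*sin(3*r)/3 + r**2*cos(3*r)/3 + 7*r*sin(3*r)/9 + 2*r*cos(3*r)/9 + 7*sin(3*r)/27 + 7*cos(3*r)/27 + C

Use integration by parts with u = r**3 + r**2 + 3*r + 1, dv = cos(3*r) dr, so v = sin(3*r)/3.
Apply parts 3 times (tabular method): alternate signs, differentiate u down to 0, integrate dv up.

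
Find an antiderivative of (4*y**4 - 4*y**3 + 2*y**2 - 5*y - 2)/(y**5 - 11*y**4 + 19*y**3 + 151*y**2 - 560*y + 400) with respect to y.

Factor the denominator: (y - 5)**2*(y - 4)*(y - 1)*(y + 4).
Partial-fraction decomposition: 133/(324*(y + 4)) + 1/(48*(y - 1)) + 389/(12*(y - 4)) - 37387/(1296*(y - 5)) + 2023/(36*(y - 5)**2).
Integrate each term; A/(y−a) gives A·log|y−a|; A/(y−a)² gives −A/(y−a).

-37387*log(y - 5)/1296 + 389*log(y - 4)/12 + log(y - 1)/48 + 133*log(y + 4)/324 - 2023/(36*y - 180) + C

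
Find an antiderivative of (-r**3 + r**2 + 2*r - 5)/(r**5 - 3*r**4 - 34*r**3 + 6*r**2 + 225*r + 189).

-57*log(r - 7)/640 + 17*log(r - 3)/576 - 5*log(r + 1)/128 + 71*log(r + 3)/720 + 5/(24*r + 72) + C

Factor the denominator: (r - 7)*(r - 3)*(r + 1)*(r + 3)**2.
Partial-fraction decomposition: 71/(720*(r + 3)) - 5/(24*(r + 3)**2) - 5/(128*(r + 1)) + 17/(576*(r - 3)) - 57/(640*(r - 7)).
Integrate each term; A/(r−a) gives A·log|r−a|; A/(r−a)² gives −A/(r−a).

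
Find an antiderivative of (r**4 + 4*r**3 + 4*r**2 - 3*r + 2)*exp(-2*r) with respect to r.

(-r**4 - 6*r**3 - 13*r**2 - 10*r - 7)*exp(-2*r)/2 + C

Use integration by parts with u = r**4 + 4*r**3 + 4*r**2 - 3*r + 2, dv = exp(-2*r) dr, so v = -exp(-2*r)/2.
Apply parts 4 times (tabular method): alternate signs, differentiate u down to 0, integrate dv up.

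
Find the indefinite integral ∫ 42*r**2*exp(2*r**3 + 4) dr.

Let u = 2*r**3 + 4, so du = (6*r**2) dr.
Rewriting, the integral becomes 7·∫ e^u du = 7·e^u.
Substituting back, u = 2*r**3 + 4.

7*exp(2*r**3 + 4) + C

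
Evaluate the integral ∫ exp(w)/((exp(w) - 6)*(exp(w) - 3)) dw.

log(exp(w) - 6)/3 - log(exp(w) - 3)/3 + C

Let u = e^w, du = e^w dw.
The integral becomes ∫ du/((u-6)(u-3)); decompose into partial fractions.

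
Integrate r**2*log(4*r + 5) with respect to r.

Use integration by parts with u = log(4*r + 5), dv = r**2 dr.
Then du = 4/(4*r + 5) dr and v = r**3/3.

r**3*log(4*r + 5)/3 - r**3/9 + 5*r**2/24 - 25*r/48 + 125*log(4*r + 5)/192 + C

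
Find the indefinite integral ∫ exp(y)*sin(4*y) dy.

exp(y)*sin(4*y)/17 - 4*exp(y)*cos(4*y)/17 + C

Let I denote the integral. Integrate by parts with u = sin(4*y), dv = exp(y) dy, so v = exp(y): I = exp(y)*sin(4*y) − 4·∫ exp(y)*cos(4*y) dy.
Apply parts again with u = cos(4*y), dv = exp(y) dy: ∫ exp(y)*cos(4*y) dy = exp(y)*cos(4*y) + 4·I. Substituting back brings back I: I = exp(y)*sin(4*y) - 4*exp(y)*cos(4*y) − 16·I.
Solving for I: (1 + 16)·I equals the remaining terms, so I = (1/17)·(exp(y)*sin(4*y) - 4*exp(y)*cos(4*y)).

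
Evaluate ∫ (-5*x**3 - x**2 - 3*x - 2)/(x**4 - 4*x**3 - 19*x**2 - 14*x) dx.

Factor the denominator: x*(x - 7)*(x + 1)*(x + 2).
Partial-fraction decomposition: -20/(9*(x + 2)) + 5/(8*(x + 1)) - 1787/(504*(x - 7)) + 1/(7*x).
Integrate each term: A/(x−a) contributes A·log|x−a|.

log(x)/7 - 1787*log(x - 7)/504 + 5*log(x + 1)/8 - 20*log(x + 2)/9 + C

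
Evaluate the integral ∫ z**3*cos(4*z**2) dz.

z**2*sin(4*z**2)/8 + cos(4*z**2)/32 + C

Let u = z², du = 2z dz; rewrite as (1/2)∫ u^1·cos(4u) du.
Now integrate by parts 1 time.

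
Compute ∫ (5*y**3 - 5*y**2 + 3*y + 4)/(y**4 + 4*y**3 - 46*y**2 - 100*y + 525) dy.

Factor the denominator: (y - 5)*(y - 3)*(y + 5)*(y + 7).
Partial-fraction decomposition: 659/(80*(y + 7)) - 761/(160*(y + 5)) - 103/(160*(y - 3)) + 173/(80*(y - 5)).
Integrate each term: A/(y−a) contributes A·log|y−a|.

173*log(y - 5)/80 - 103*log(y - 3)/160 - 761*log(y + 5)/160 + 659*log(y + 7)/80 + C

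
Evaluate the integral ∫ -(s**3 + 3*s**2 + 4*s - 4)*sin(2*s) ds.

Use integration by parts with u = s**3 + 3*s**2 + 4*s - 4, dv = -sin(2*s) ds, so v = cos(2*s)/2.
Apply parts 3 times (tabular method): alternate signs, differentiate u down to 0, integrate dv up.

s**3*cos(2*s)/2 - 3*s**2*sin(2*s)/4 + 3*s**2*cos(2*s)/2 - 3*s*sin(2*s)/2 + 5*s*cos(2*s)/4 - 5*sin(2*s)/8 - 11*cos(2*s)/4 + C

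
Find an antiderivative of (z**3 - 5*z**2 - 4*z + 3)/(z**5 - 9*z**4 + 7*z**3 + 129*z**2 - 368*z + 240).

-17*log(z - 5)/72 + 29*log(z - 4)/24 - 27*log(z - 3)/28 + log(z - 1)/24 - 25*log(z + 4)/504 + C

Factor the denominator: (z - 5)*(z - 4)*(z - 3)*(z - 1)*(z + 4).
Partial-fraction decomposition: -25/(504*(z + 4)) + 1/(24*(z - 1)) - 27/(28*(z - 3)) + 29/(24*(z - 4)) - 17/(72*(z - 5)).
Integrate each term: A/(z−a) contributes A·log|z−a|.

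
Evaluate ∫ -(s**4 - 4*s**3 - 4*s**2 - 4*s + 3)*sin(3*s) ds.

Use integration by parts with u = s**4 - 4*s**3 - 4*s**2 - 4*s + 3, dv = -sin(3*s) ds, so v = cos(3*s)/3.
Apply parts 4 times (tabular method): alternate signs, differentiate u down to 0, integrate dv up.

s**4*cos(3*s)/3 - 4*s**3*sin(3*s)/9 - 4*s**3*cos(3*s)/3 + 4*s**2*sin(3*s)/3 - 16*s**2*cos(3*s)/9 + 32*s*sin(3*s)/27 - 4*s*cos(3*s)/9 + 4*sin(3*s)/27 + 113*cos(3*s)/81 + C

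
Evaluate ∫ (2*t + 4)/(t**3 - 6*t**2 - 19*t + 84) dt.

Factor the denominator: (t - 7)*(t - 3)*(t + 4).
Partial-fraction decomposition: -4/(77*(t + 4)) - 5/(14*(t - 3)) + 9/(22*(t - 7)).
Integrate each term: A/(t−a) contributes A·log|t−a|.

9*log(t - 7)/22 - 5*log(t - 3)/14 - 4*log(t + 4)/77 + C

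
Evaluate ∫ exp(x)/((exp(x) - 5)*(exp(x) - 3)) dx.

log(exp(x) - 5)/2 - log(exp(x) - 3)/2 + C

Let u = e^x, du = e^x dx.
The integral becomes ∫ du/((u-5)(u-3)); decompose into partial fractions.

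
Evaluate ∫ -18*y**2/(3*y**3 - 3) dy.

-2*log(3*y**3 - 3) + C

Let u = 3*y**3 - 3, so du = (9*y**2) dy.
Rewriting, the integral becomes -2·∫ 1/u du = -2·log(u).
Substituting back, u = 3*y**3 - 3.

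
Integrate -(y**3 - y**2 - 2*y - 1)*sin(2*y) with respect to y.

Use integration by parts with u = y**3 - y**2 - 2*y - 1, dv = -sin(2*y) dy, so v = cos(2*y)/2.
Apply parts 3 times (tabular method): alternate signs, differentiate u down to 0, integrate dv up.

y**3*cos(2*y)/2 - 3*y**2*sin(2*y)/4 - y**2*cos(2*y)/2 + y*sin(2*y)/2 - 7*y*cos(2*y)/4 + 7*sin(2*y)/8 - cos(2*y)/4 + C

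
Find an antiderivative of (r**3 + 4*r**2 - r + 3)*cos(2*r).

r**3*sin(2*r)/2 + 2*r**2*sin(2*r) + 3*r**2*cos(2*r)/4 - 5*r*sin(2*r)/4 + 2*r*cos(2*r) + sin(2*r)/2 - 5*cos(2*r)/8 + C

Use integration by parts with u = r**3 + 4*r**2 - r + 3, dv = cos(2*r) dr, so v = sin(2*r)/2.
Apply parts 3 times (tabular method): alternate signs, differentiate u down to 0, integrate dv up.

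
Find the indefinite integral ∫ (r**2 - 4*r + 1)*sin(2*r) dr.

-r**2*cos(2*r)/2 + r*sin(2*r)/2 + 2*r*cos(2*r) - sin(2*r) - cos(2*r)/4 + C

Use integration by parts with u = r**2 - 4*r + 1, dv = sin(2*r) dr, so v = -cos(2*r)/2.
Apply parts 2 times (tabular method): alternate signs, differentiate u down to 0, integrate dv up.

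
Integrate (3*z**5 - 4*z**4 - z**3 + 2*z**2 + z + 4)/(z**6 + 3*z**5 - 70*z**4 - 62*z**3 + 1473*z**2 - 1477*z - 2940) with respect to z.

6809*log(z - 5)/1728 - 184*log(z - 4)/55 + 403*log(z - 3)/800 + log(z + 1)/4320 + 33459*log(z + 7)/17600 + 5417/(720*z + 5040) + C

Factor the denominator: (z - 5)*(z - 4)*(z - 3)*(z + 1)*(z + 7)**2.
Partial-fraction decomposition: 33459/(17600*(z + 7)) - 5417/(720*(z + 7)**2) + 1/(4320*(z + 1)) + 403/(800*(z - 3)) - 184/(55*(z - 4)) + 6809/(1728*(z - 5)).
Integrate each term; A/(z−a) gives A·log|z−a|; A/(z−a)² gives −A/(z−a).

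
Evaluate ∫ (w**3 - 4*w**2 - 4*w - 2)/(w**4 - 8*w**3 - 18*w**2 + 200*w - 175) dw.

Factor the denominator: (w - 7)*(w - 5)*(w - 1)*(w + 5).
Partial-fraction decomposition: 23/(80*(w + 5)) - 1/(16*(w - 1)) - 3/(80*(w - 5)) + 13/(16*(w - 7)).
Integrate each term: A/(w−a) contributes A·log|w−a|.

13*log(w - 7)/16 - 3*log(w - 5)/80 - log(w - 1)/16 + 23*log(w + 5)/80 + C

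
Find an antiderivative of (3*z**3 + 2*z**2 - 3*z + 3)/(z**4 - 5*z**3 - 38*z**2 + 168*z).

Factor the denominator: z*(z - 7)*(z - 4)*(z + 6).
Partial-fraction decomposition: 37/(52*(z + 6)) - 43/(24*(z - 4)) + 1109/(273*(z - 7)) + 1/(56*z).
Integrate each term: A/(z−a) contributes A·log|z−a|.

log(z)/56 + 1109*log(z - 7)/273 - 43*log(z - 4)/24 + 37*log(z + 6)/52 + C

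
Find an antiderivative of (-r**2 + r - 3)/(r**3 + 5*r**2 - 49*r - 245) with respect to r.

-15*log(r - 7)/56 + 11*log(r + 5)/8 - 59*log(r + 7)/28 + C

Factor the denominator: (r - 7)*(r + 5)*(r + 7).
Partial-fraction decomposition: -59/(28*(r + 7)) + 11/(8*(r + 5)) - 15/(56*(r - 7)).
Integrate each term: A/(r−a) contributes A·log|r−a|.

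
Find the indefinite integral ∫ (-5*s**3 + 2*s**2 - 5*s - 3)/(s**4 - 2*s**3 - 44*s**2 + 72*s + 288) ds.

Factor the denominator: (s - 6)*(s - 4)*(s + 2)*(s + 6).
Partial-fraction decomposition: -393/(160*(s + 6)) + 55/(192*(s + 2)) + 311/(120*(s - 4)) - 347/(64*(s - 6)).
Integrate each term: A/(s−a) contributes A·log|s−a|.

-347*log(s - 6)/64 + 311*log(s - 4)/120 + 55*log(s + 2)/192 - 393*log(s + 6)/160 + C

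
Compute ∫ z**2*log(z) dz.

z**3*log(z)/3 - z**3/9 + C

Use integration by parts with u = log(z), dv = z**2 dz.
Then du = 1/z dz and v = z**3/3.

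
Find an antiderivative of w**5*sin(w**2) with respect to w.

Let u = w², du = 2w dw; rewrite as (1/2)∫ u^2·sin(1u) du.
Now integrate by parts 2 times.

-w**4*cos(w**2)/2 + w**2*sin(w**2) + cos(w**2) + C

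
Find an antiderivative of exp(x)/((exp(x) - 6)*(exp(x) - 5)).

log(exp(x) - 6) - log(exp(x) - 5) + C

Let u = e^x, du = e^x dx.
The integral becomes ∫ du/((u-6)(u-5)); decompose into partial fractions.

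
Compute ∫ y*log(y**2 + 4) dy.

Let u = y**2 + 4, so du = (2*y) dy.
The integral becomes (1/2)·∫ log(u) du; integrate by parts with u′=log(u), dv′=du.

y**2*log(y**2 + 4)/2 - y**2/2 + 2*log(y**2 + 4) + C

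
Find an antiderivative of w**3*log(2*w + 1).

Use integration by parts with u = log(2*w + 1), dv = w**3 dw.
Then du = 2/(2*w + 1) dw and v = w**4/4.

w**4*log(2*w + 1)/4 - w**4/16 + w**3/24 - w**2/32 + w/32 - log(2*w + 1)/64 + C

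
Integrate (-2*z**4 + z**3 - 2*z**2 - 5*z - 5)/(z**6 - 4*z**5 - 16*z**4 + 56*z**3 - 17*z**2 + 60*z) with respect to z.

-log(z)/12 - 241*log(z - 5)/468 + 173*log(z - 3)/420 + 593*log(z + 4)/4284 + 53*log(z**2 + 1)/2210 - 237*atan(z)/2210 + C

Factor the denominator: z*(z - 5)*(z - 3)*(z + 4)*(z**2 + 1).
Partial-fraction decomposition: (106*z - 237)/(2210*(z**2 + 1)) + 593/(4284*(z + 4)) + 173/(420*(z - 3)) - 241/(468*(z - 5)) - 1/(12*z).
Integrate each term; A/(z−a) gives A·log|z−a|; the (Bz+D)/(z²+p²) term gives a log and an atan.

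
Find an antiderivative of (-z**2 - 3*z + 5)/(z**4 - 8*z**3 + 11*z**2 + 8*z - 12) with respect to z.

Factor the denominator: (z - 6)*(z - 2)*(z - 1)*(z + 1).
Partial-fraction decomposition: -1/(6*(z + 1)) + 1/(10*(z - 1)) + 5/(12*(z - 2)) - 7/(20*(z - 6)).
Integrate each term: A/(z−a) contributes A·log|z−a|.

-7*log(z - 6)/20 + 5*log(z - 2)/12 + log(z - 1)/10 - log(z + 1)/6 + C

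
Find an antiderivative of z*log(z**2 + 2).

z**2*log(z**2 + 2)/2 - z**2/2 + log(z**2 + 2) + C

Let u = z**2 + 2, so du = (2*z) dz.
The integral becomes (1/2)·∫ log(u) du; integrate by parts with u′=log(u), dv′=du.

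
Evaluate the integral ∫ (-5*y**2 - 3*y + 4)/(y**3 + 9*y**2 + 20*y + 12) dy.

2*log(y + 1)/5 + 5*log(y + 2)/2 - 79*log(y + 6)/10 + C

Factor the denominator: (y + 1)*(y + 2)*(y + 6).
Partial-fraction decomposition: -79/(10*(y + 6)) + 5/(2*(y + 2)) + 2/(5*(y + 1)).
Integrate each term: A/(y−a) contributes A·log|y−a|.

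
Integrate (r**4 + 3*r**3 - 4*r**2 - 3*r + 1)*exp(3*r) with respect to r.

Use integration by parts with u = r**4 + 3*r**3 - 4*r**2 - 3*r + 1, dv = exp(3*r) dr, so v = exp(3*r)/3.
Apply parts 4 times (tabular method): alternate signs, differentiate u down to 0, integrate dv up.

(27*r**4 + 45*r**3 - 153*r**2 + 21*r + 20)*exp(3*r)/81 + C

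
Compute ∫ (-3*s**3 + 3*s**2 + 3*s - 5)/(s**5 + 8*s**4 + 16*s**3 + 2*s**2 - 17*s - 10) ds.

Factor the denominator: (s - 1)*(s + 1)**2*(s + 2)*(s + 5).
Partial-fraction decomposition: 215/(144*(s + 5)) - 25/(9*(s + 2)) + 21/(16*(s + 1)) + 1/(4*(s + 1)**2) - 1/(36*(s - 1)).
Integrate each term; A/(s−a) gives A·log|s−a|; A/(s−a)² gives −A/(s−a).

-log(s - 1)/36 + 21*log(s + 1)/16 - 25*log(s + 2)/9 + 215*log(s + 5)/144 - 1/(4*s + 4) + C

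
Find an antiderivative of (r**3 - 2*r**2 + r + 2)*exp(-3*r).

(-9*r**3 + 9*r**2 - 3*r - 19)*exp(-3*r)/27 + C

Use integration by parts with u = r**3 - 2*r**2 + r + 2, dv = exp(-3*r) dr, so v = -exp(-3*r)/3.
Apply parts 3 times (tabular method): alternate signs, differentiate u down to 0, integrate dv up.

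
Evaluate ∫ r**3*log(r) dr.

Use integration by parts with u = log(r), dv = r**3 dr.
Then du = 1/r dr and v = r**4/4.

r**4*log(r)/4 - r**4/16 + C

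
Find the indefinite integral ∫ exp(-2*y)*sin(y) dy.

Let I denote the integral. Integrate by parts with u = sin(y), dv = exp(-2*y) dy, so v = -exp(-2*y)/2: I = -exp(-2*y)*sin(y)/2 + (1/2)·∫ exp(-2*y)*cos(y) dy.
Apply parts again with u = cos(y), dv = exp(-2*y) dy: ∫ exp(-2*y)*cos(y) dy = -exp(-2*y)*cos(y)/2 − (1/2)·I. Substituting back brings back I: I = -exp(-2*y)*sin(y)/2 - exp(-2*y)*cos(y)/4 − (1/4)·I.
Solving for I: (1 + 1/4)·I equals the remaining terms, so I = (4/5)·(-exp(-2*y)*sin(y)/2 - exp(-2*y)*cos(y)/4).

-2*exp(-2*y)*sin(y)/5 - exp(-2*y)*cos(y)/5 + C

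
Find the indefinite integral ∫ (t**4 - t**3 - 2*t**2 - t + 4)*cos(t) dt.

t**4*sin(t) - t**3*sin(t) + 4*t**3*cos(t) - 14*t**2*sin(t) - 3*t**2*cos(t) + 5*t*sin(t) - 28*t*cos(t) + 32*sin(t) + 5*cos(t) + C

Use integration by parts with u = t**4 - t**3 - 2*t**2 - t + 4, dv = cos(t) dt, so v = sin(t).
Apply parts 4 times (tabular method): alternate signs, differentiate u down to 0, integrate dv up.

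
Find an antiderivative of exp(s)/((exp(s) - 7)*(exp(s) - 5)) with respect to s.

log(exp(s) - 7)/2 - log(exp(s) - 5)/2 + C

Let u = e^s, du = e^s ds.
The integral becomes ∫ du/((u-7)(u-5)); decompose into partial fractions.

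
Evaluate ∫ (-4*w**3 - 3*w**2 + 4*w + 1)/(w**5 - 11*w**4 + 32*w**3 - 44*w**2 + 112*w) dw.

Factor the denominator: w*(w - 7)*(w - 4)*(w**2 + 4).
Partial-fraction decomposition: (142*w + 623)/(1060*(w**2 + 4)) + 287/(240*(w - 4)) - 1490/(1113*(w - 7)) + 1/(112*w).
Integrate each term; A/(w−a) gives A·log|w−a|; the (Bw+D)/(w²+p²) term gives a log and an atan.

log(w)/112 - 1490*log(w - 7)/1113 + 287*log(w - 4)/240 + 71*log(w**2 + 4)/1060 + 623*atan(w/2)/2120 + C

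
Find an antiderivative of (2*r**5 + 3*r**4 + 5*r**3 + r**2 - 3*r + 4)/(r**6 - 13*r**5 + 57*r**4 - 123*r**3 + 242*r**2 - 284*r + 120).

Factor the denominator: (r - 6)*(r - 5)*(r - 1)**2*(r**2 + 4).
Partial-fraction decomposition: -3*(97*r + 1442)/(14500*(r**2 + 4)) + 183/(500*(r - 1)) + 3/(25*(r - 1)**2) - 2191/(116*(r - 5)) + 10271/(500*(r - 6)).
Integrate each term; A/(r−a) gives A·log|r−a|; the (Br+D)/(r²+p²) term gives a log and an atan.

10271*log(r - 6)/500 - 2191*log(r - 5)/116 + 183*log(r - 1)/500 - 291*log(r**2 + 4)/29000 - 2163*atan(r/2)/14500 - 3/(25*r - 25) + C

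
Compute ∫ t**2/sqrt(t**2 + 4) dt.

t*sqrt(t**2 + 4)/2 - 2*log(t + sqrt(t**2 + 4)) + C

Substitute t = 2·tan(θ), so dt = 2·sec(θ)^2 dθ and the radical becomes sqrt(t**2 + 4) = 2·sec(θ) by the Pythagorean identity.
Integrate the resulting trig expression in θ, then back-substitute tan(θ) = t/2, sec(θ) = sqrt(t**2 + 4)/2 (absorbing any constant into C).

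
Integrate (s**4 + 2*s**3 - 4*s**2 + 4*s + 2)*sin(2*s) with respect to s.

-s**4*cos(2*s)/2 + s**3*sin(2*s) - s**3*cos(2*s) + 3*s**2*sin(2*s)/2 + 7*s**2*cos(2*s)/2 - 7*s*sin(2*s)/2 - s*cos(2*s)/2 + sin(2*s)/4 - 11*cos(2*s)/4 + C

Use integration by parts with u = s**4 + 2*s**3 - 4*s**2 + 4*s + 2, dv = sin(2*s) ds, so v = -cos(2*s)/2.
Apply parts 4 times (tabular method): alternate signs, differentiate u down to 0, integrate dv up.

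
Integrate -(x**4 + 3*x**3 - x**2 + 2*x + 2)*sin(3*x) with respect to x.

x**4*cos(3*x)/3 - 4*x**3*sin(3*x)/9 + x**3*cos(3*x) - x**2*sin(3*x) - 7*x**2*cos(3*x)/9 + 14*x*sin(3*x)/27 + 68*cos(3*x)/81 + C

Use integration by parts with u = x**4 + 3*x**3 - x**2 + 2*x + 2, dv = -sin(3*x) dx, so v = cos(3*x)/3.
Apply parts 4 times (tabular method): alternate signs, differentiate u down to 0, integrate dv up.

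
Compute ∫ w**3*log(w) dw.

w**4*log(w)/4 - w**4/16 + C

Use integration by parts with u = log(w), dv = w**3 dw.
Then du = 1/w dw and v = w**4/4.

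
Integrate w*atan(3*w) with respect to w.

w**2*atan(3*w)/2 - w/6 + atan(3*w)/18 + C

Use integration by parts with u = arctan(3*w), dv = w dw.
Then du = 3/(9*w**2 + 1) dw.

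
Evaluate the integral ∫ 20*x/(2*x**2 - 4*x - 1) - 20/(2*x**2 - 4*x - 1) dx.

5*log(2*x**2 - 4*x - 1) + C

Let u = 2*x**2 - 4*x - 1, so du = (4*x - 4) dx.
Rewriting, the integral becomes 5·∫ 1/u du = 5·log(u).
Substituting back, u = 2*x**2 - 4*x - 1.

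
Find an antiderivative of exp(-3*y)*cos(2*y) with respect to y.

Let I denote the integral. Integrate by parts with u = cos(2*y), dv = exp(-3*y) dy, so v = -exp(-3*y)/3: I = -exp(-3*y)*cos(2*y)/3 − (2/3)·∫ exp(-3*y)*sin(2*y) dy.
Apply parts again with u = sin(2*y), dv = exp(-3*y) dy: ∫ exp(-3*y)*sin(2*y) dy = -exp(-3*y)*sin(2*y)/3 + (2/3)·I. Substituting back brings back I: I = 2*exp(-3*y)*sin(2*y)/9 - exp(-3*y)*cos(2*y)/3 − (4/9)·I.
Solving for I: (1 + 4/9)·I equals the remaining terms, so I = (9/13)·(2*exp(-3*y)*sin(2*y)/9 - exp(-3*y)*cos(2*y)/3).

2*exp(-3*y)*sin(2*y)/13 - 3*exp(-3*y)*cos(2*y)/13 + C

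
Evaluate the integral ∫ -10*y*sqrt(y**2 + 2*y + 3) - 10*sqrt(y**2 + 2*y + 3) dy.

-10*(y**2 + 2*y + 3)**(3/2)/3 + C

Let u = y**2 + 2*y + 3, so du = (2*y + 2) dy.
Rewriting, the integral becomes -5·∫ √u du = -5·(2/3)u^(3/2).
Substituting back, u = y**2 + 2*y + 3.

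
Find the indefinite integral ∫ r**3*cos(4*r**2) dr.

Let u = r², du = 2r dr; rewrite as (1/2)∫ u^1·cos(4u) du.
Now integrate by parts 1 time.

r**2*sin(4*r**2)/8 + cos(4*r**2)/32 + C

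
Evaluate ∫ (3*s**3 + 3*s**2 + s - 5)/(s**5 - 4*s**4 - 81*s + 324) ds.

Factor the denominator: (s - 4)*(s - 3)*(s + 3)*(s**2 + 9).
Partial-fraction decomposition: -(68*s - 53)/(225*(s**2 + 9)) - 31/(378*(s + 3)) - 53/(54*(s - 3)) + 239/(175*(s - 4)).
Integrate each term; A/(s−a) gives A·log|s−a|; the (Bs+D)/(s²+p²) term gives a log and an atan.

239*log(s - 4)/175 - 53*log(s - 3)/54 - 31*log(s + 3)/378 - 34*log(s**2 + 9)/225 + 53*atan(s/3)/675 + C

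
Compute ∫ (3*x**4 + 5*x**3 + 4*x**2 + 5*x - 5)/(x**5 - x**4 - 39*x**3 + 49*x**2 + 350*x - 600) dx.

Factor the denominator: (x - 5)*(x - 3)*(x - 2)*(x + 4)*(x + 5).
Partial-fraction decomposition: 33/(14*(x + 5)) - 487/(378*(x + 4)) + 109/(126*(x - 2)) - 53/(14*(x - 3)) + 131/(27*(x - 5)).
Integrate each term: A/(x−a) contributes A·log|x−a|.

131*log(x - 5)/27 - 53*log(x - 3)/14 + 109*log(x - 2)/126 - 487*log(x + 4)/378 + 33*log(x + 5)/14 + C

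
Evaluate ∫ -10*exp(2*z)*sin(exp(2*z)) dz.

5*cos(exp(2*z)) + C

Let u = exp(2*z), so du = (2*exp(2*z)) dz.
Rewriting, the integral becomes -5·∫ sin(u) du = -5·-cos(u).
Substituting back, u = exp(2*z).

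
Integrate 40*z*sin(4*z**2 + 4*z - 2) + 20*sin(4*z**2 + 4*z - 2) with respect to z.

Let u = 4*z**2 + 4*z - 2, so du = (8*z + 4) dz.
Rewriting, the integral becomes 5·∫ sin(u) du = 5·-cos(u).
Substituting back, u = 4*z**2 + 4*z - 2.

-5*cos(4*z**2 + 4*z - 2) + C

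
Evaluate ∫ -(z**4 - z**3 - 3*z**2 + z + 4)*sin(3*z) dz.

Use integration by parts with u = z**4 - z**3 - 3*z**2 + z + 4, dv = -sin(3*z) dz, so v = cos(3*z)/3.
Apply parts 4 times (tabular method): alternate signs, differentiate u down to 0, integrate dv up.

z**4*cos(3*z)/3 - 4*z**3*sin(3*z)/9 - z**3*cos(3*z)/3 + z**2*sin(3*z)/3 - 13*z**2*cos(3*z)/9 + 26*z*sin(3*z)/27 + 5*z*cos(3*z)/9 - 5*sin(3*z)/27 + 134*cos(3*z)/81 + C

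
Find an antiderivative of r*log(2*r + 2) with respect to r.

Use integration by parts with u = log(2*r + 2), dv = r dr.
Then du = 2/(2*r + 2) dr and v = r**2/2.

r**2*log(2*r + 2)/2 - r**2/4 + r/2 - log(r + 1)/2 + C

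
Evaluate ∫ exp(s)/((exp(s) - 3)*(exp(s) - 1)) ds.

log(exp(s) - 3)/2 - log(exp(s) - 1)/2 + C

Let u = e^s, du = e^s ds.
The integral becomes ∫ du/((u-1)(u-3)); decompose into partial fractions.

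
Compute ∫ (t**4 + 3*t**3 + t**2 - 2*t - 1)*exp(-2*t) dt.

Use integration by parts with u = t**4 + 3*t**3 + t**2 - 2*t - 1, dv = exp(-2*t) dt, so v = -exp(-2*t)/2.
Apply parts 4 times (tabular method): alternate signs, differentiate u down to 0, integrate dv up.

(-4*t**4 - 20*t**3 - 34*t**2 - 26*t - 9)*exp(-2*t)/8 + C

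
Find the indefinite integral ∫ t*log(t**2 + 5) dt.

t**2*log(t**2 + 5)/2 - t**2/2 + 5*log(t**2 + 5)/2 + C

Let u = t**2 + 5, so du = (2*t) dt.
The integral becomes (1/2)·∫ log(u) du; integrate by parts with u′=log(u), dv′=du.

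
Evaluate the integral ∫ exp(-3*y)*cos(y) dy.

exp(-3*y)*sin(y)/10 - 3*exp(-3*y)*cos(y)/10 + C

Let I denote the integral. Integrate by parts with u = cos(y), dv = exp(-3*y) dy, so v = -exp(-3*y)/3: I = -exp(-3*y)*cos(y)/3 − (1/3)·∫ exp(-3*y)*sin(y) dy.
Apply parts again with u = sin(y), dv = exp(-3*y) dy: ∫ exp(-3*y)*sin(y) dy = -exp(-3*y)*sin(y)/3 + (1/3)·I. Substituting back brings back I: I = exp(-3*y)*sin(y)/9 - exp(-3*y)*cos(y)/3 − (1/9)·I.
Solving for I: (1 + 1/9)·I equals the remaining terms, so I = (9/10)·(exp(-3*y)*sin(y)/9 - exp(-3*y)*cos(y)/3).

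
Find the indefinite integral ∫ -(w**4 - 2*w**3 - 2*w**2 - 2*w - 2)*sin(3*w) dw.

w**4*cos(3*w)/3 - 4*w**3*sin(3*w)/9 - 2*w**3*cos(3*w)/3 + 2*w**2*sin(3*w)/3 - 10*w**2*cos(3*w)/9 + 20*w*sin(3*w)/27 - 2*w*cos(3*w)/9 + 2*sin(3*w)/27 - 34*cos(3*w)/81 + C

Use integration by parts with u = w**4 - 2*w**3 - 2*w**2 - 2*w - 2, dv = -sin(3*w) dw, so v = cos(3*w)/3.
Apply parts 4 times (tabular method): alternate signs, differentiate u down to 0, integrate dv up.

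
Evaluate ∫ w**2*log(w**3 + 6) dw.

w**3*log(w**3 + 6)/3 - w**3/3 + 2*log(w**3 + 6) + C

Let u = w**3 + 6, so du = (3*w**2) dw.
The integral becomes (1/3)·∫ log(u) du; integrate by parts with u′=log(u), dv′=du.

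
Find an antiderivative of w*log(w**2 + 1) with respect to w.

w**2*log(w**2 + 1)/2 - w**2/2 + log(w**2 + 1)/2 + C

Let u = w**2 + 1, so du = (2*w) dw.
The integral becomes (1/2)·∫ log(u) du; integrate by parts with u′=log(u), dv′=du.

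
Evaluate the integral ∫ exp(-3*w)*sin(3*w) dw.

-exp(-3*w)*sin(3*w)/6 - exp(-3*w)*cos(3*w)/6 + C

Let I denote the integral. Integrate by parts with u = sin(3*w), dv = exp(-3*w) dw, so v = -exp(-3*w)/3: I = -exp(-3*w)*sin(3*w)/3 + ∫ exp(-3*w)*cos(3*w) dw.
Apply parts again with u = cos(3*w), dv = exp(-3*w) dw: ∫ exp(-3*w)*cos(3*w) dw = -exp(-3*w)*cos(3*w)/3 − I. Substituting back brings back I: I = -exp(-3*w)*sin(3*w)/3 - exp(-3*w)*cos(3*w)/3 − I.
Solving for I: (1 + 1)·I equals the remaining terms, so I = (1/2)·(-exp(-3*w)*sin(3*w)/3 - exp(-3*w)*cos(3*w)/3).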